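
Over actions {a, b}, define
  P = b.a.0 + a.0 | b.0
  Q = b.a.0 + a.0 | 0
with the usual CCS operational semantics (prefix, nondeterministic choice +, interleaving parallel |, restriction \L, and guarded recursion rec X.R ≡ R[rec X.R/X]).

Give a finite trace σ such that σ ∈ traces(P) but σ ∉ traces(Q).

P's transition system — 6 states:
  s0 = b.a.0 + a.0 | b.0 ⊢ ··a··> s1, ··b··> s2, ··b··> s3
  s1 = 0 | b.0 ⊢ ··b··> s4
  s2 = a.0 ⊢ ··a··> s5
  s3 = a.0 | 0 ⊢ ··a··> s4
  s4 = 0 | 0 ⊢ stopped
  s5 = 0 ⊢ stopped
Q's transition system — 4 states:
  t0 = b.a.0 + a.0 | 0 ⊢ ··a··> t1, ··b··> t2
  t1 = 0 | 0 ⊢ stopped
  t2 = a.0 ⊢ ··a··> t3
  t3 = 0 ⊢ stopped
Run σ = ⟨ab⟩ on P: start {s0}
  step 1 (a): {s1}
  step 2 (b): {s4}
  P completes σ.
Run σ = ⟨ab⟩ on Q: start {t0}
  step 1 (a): {t1}
  step 2 (b): ∅  — Q cannot continue

ab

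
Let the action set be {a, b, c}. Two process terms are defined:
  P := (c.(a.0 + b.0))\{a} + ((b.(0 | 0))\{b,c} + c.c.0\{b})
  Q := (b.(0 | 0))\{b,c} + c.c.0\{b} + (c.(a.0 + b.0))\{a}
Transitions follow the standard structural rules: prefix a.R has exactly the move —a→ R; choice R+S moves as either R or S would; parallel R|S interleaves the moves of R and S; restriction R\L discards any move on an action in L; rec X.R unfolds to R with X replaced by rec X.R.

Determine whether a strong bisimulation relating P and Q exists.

P's transition system — 5 states:
  m0 = (c.(a.0 + b.0))\{a} + ((b.(0 | 0))\{b,c} + c.c.0\{b}) | =c=> m1, =c=> m2
  m1 = (a.0 + b.0)\{a} | =b=> m3
  m2 = c.0\{b} | =c=> m4
  m3 = 0\{a} | ∅
  m4 = 0\{b} | ∅
Q's transition system — 5 states:
  n0 = (b.(0 | 0))\{b,c} + c.c.0\{b} + (c.(a.0 + b.0))\{a} | =c=> n1, =c=> n2
  n1 = (a.0 + b.0)\{a} | =b=> n3
  n2 = c.0\{b} | =c=> n4
  n3 = 0\{a} | ∅
  n4 = 0\{b} | ∅
Bisimilarity quotient blocks:
  B0 = {m0, n0}
  B1 = {m2, n2}
  B2 = {m3, m4, n3, n4}
  B3 = {m1, n1}
m0 ∈ B0, n0 ∈ B0 → same block

P ~ Q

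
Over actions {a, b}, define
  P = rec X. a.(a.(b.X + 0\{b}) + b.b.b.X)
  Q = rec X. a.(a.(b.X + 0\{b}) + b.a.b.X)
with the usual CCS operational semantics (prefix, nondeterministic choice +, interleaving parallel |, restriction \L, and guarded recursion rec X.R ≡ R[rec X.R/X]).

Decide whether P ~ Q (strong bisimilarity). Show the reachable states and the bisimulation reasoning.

Reachable graph of P (5 states):
  m0 = rec X. a.(a.(b.X + 0\{b}) + b.b.b.X) | --a--▸ m1
  m1 = a.(b.(rec X. a.(a.(b.X + 0\{b}) + b.b.b.X)) + 0\{b}) + b.b.b.(rec X. a.(a.(b.X + 0\{b}) + b.b.b.X)) | --a--▸ m2, --b--▸ m3
  m2 = b.(rec X. a.(a.(b.X + 0\{b}) + b.b.b.X)) + 0\{b} | --b--▸ m0
  m3 = b.b.(rec X. a.(a.(b.X + 0\{b}) + b.b.b.X)) | --b--▸ m4
  m4 = b.(rec X. a.(a.(b.X + 0\{b}) + b.b.b.X)) | --b--▸ m0
Reachable graph of Q (5 states):
  n0 = rec X. a.(a.(b.X + 0\{b}) + b.a.b.X) | --a--▸ n1
  n1 = a.(b.(rec X. a.(a.(b.X + 0\{b}) + b.a.b.X)) + 0\{b}) + b.a.b.(rec X. a.(a.(b.X + 0\{b}) + b.a.b.X)) | --a--▸ n2, --b--▸ n3
  n2 = b.(rec X. a.(a.(b.X + 0\{b}) + b.a.b.X)) + 0\{b} | --b--▸ n0
  n3 = a.b.(rec X. a.(a.(b.X + 0\{b}) + b.a.b.X)) | --a--▸ n4
  n4 = b.(rec X. a.(a.(b.X + 0\{b}) + b.a.b.X)) | --b--▸ n0
Bisimilarity quotient blocks:
  B0 = {m0}
  B1 = {m1}
  B2 = {m3}
  B3 = {m2, m4}
  B4 = {n0}
  B5 = {n1}
  B6 = {n2, n4}
  B7 = {n3}
m0 ∈ B0, n0 ∈ B4 → different blocks

P ≁ Q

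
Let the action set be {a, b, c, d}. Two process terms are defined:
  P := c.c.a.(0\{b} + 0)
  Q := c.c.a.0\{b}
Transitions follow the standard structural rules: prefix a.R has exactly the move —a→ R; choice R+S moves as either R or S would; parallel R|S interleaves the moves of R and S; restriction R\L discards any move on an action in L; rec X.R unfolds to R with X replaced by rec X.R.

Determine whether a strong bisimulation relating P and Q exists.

Reachable graph of P (4 states):
  m0 = c.c.a.(0\{b} + 0) | -c-> m1
  m1 = c.a.(0\{b} + 0) | -c-> m2
  m2 = a.(0\{b} + 0) | -a-> m3
  m3 = 0\{b} + 0 | ·
Reachable graph of Q (4 states):
  n0 = c.c.a.0\{b} | -c-> n1
  n1 = c.a.0\{b} | -c-> n2
  n2 = a.0\{b} | -a-> n3
  n3 = 0\{b} | ·
Partition-refinement fixed point:
  B0 = {m0, n0}
  B1 = {m1, n1}
  B2 = {m2, n2}
  B3 = {m3, n3}
m0 ∈ B0, n0 ∈ B0 → same block

YES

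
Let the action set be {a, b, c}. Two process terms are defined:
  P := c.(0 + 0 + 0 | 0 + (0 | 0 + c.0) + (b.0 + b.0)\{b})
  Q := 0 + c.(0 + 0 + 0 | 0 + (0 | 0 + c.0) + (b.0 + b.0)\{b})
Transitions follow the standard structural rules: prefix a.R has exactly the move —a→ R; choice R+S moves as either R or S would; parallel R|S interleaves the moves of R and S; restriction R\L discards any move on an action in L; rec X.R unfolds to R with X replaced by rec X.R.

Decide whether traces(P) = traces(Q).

Reachable graph of P (3 states):
  m0 = c.(0 + 0 + 0 | 0 + (0 | 0 + c.0) + (b.0 + b.0)\{b}) :: =c=> m1
  m1 = 0 + 0 + 0 | 0 + (0 | 0 + c.0) + (b.0 + b.0)\{b} :: =c=> m2
  m2 = 0 :: ∅
Reachable graph of Q (3 states):
  n0 = 0 + c.(0 + 0 + 0 | 0 + (0 | 0 + c.0) + (b.0 + b.0)\{b}) :: =c=> n1
  n1 = 0 + 0 + 0 | 0 + (0 | 0 + c.0) + (b.0 + b.0)\{b} :: =c=> n2
  n2 = 0 :: ∅
Coarsest stable partition (strong bisimilarity classes):
  B0 = {m0, n0}
  B1 = {m1, n1}
  B2 = {m2, n2}
m0 ∈ B0, n0 ∈ B0 → same block
Bisimilar ⇒ trace-equivalent.

traces(P) = traces(Q)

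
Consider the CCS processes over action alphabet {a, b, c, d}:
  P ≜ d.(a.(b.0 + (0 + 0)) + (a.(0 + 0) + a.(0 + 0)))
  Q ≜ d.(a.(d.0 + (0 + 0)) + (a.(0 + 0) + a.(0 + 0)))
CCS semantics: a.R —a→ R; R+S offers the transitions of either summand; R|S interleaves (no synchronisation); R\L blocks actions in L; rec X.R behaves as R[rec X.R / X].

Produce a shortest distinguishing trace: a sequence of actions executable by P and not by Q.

dab

LTS(P): 5 reachable states
  u0 = d.(a.(b.0 + (0 + 0)) + (a.(0 + 0) + a.(0 + 0))) | -d-> u1
  u1 = a.(b.0 + (0 + 0)) + (a.(0 + 0) + a.(0 + 0)) | -a-> u2, -a-> u3
  u2 = 0 + 0 | stopped
  u3 = b.0 + (0 + 0) | -b-> u4
  u4 = 0 | stopped
LTS(Q): 5 reachable states
  v0 = d.(a.(d.0 + (0 + 0)) + (a.(0 + 0) + a.(0 + 0))) | -d-> v1
  v1 = a.(d.0 + (0 + 0)) + (a.(0 + 0) + a.(0 + 0)) | -a-> v2, -a-> v3
  v2 = 0 + 0 | stopped
  v3 = d.0 + (0 + 0) | -d-> v4
  v4 = 0 | stopped
Run σ = ⟨dab⟩ on P: start {u0}
  step 1 (d): {u1}
  step 2 (a): {u2, u3}
  step 3 (b): {u4}
  — P admits the full trace.
Run σ = ⟨dab⟩ on Q: start {v0}
  step 1 (d): {v1}
  step 2 (a): {v2, v3}
  step 3 (b): ∅ (Q stuck)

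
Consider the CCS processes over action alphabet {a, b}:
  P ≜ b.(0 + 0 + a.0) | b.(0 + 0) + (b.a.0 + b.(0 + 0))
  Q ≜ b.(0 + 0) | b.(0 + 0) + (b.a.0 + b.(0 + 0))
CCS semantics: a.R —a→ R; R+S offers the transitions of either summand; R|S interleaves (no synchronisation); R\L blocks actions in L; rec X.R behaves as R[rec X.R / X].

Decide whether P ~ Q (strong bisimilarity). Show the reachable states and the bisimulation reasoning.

LTS(P): 9 reachable states
  p0 = b.(0 + 0 + a.0) | b.(0 + 0) + (b.a.0 + b.(0 + 0)) ⊢ —b→ p1, —b→ p2, —b→ p3, —b→ p4
  p1 = (0 + 0 + a.0) | b.(0 + 0) ⊢ —a→ p5, —b→ p6
  p2 = 0 + 0 ⊢ stopped
  p3 = a.0 ⊢ —a→ p7
  p4 = b.(0 + 0 + a.0) | (0 + 0) ⊢ —b→ p6
  p5 = 0 | b.(0 + 0) ⊢ —b→ p8
  p6 = (0 + 0 + a.0) | (0 + 0) ⊢ —a→ p8
  p7 = 0 ⊢ stopped
  p8 = 0 | (0 + 0) ⊢ stopped
LTS(Q): 7 reachable states
  q0 = b.(0 + 0) | b.(0 + 0) + (b.a.0 + b.(0 + 0)) ⊢ —b→ q1, —b→ q2, —b→ q3, —b→ q4
  q1 = (0 + 0) | b.(0 + 0) ⊢ —b→ q5
  q2 = 0 + 0 ⊢ stopped
  q3 = a.0 ⊢ —a→ q6
  q4 = b.(0 + 0) | (0 + 0) ⊢ —b→ q5
  q5 = (0 + 0) | (0 + 0) ⊢ stopped
  q6 = 0 ⊢ stopped
Coarsest stable partition (strong bisimilarity classes):
  B0 = {p0}
  B1 = {p4}
  B2 = {p3, p6, q3}
  B3 = {p2, p7, p8, q2, q5, q6}
  B4 = {p1}
  B5 = {p5, q1, q4}
  B6 = {q0}
p0 ∈ B0, q0 ∈ B6 → different blocks

P ≁ Q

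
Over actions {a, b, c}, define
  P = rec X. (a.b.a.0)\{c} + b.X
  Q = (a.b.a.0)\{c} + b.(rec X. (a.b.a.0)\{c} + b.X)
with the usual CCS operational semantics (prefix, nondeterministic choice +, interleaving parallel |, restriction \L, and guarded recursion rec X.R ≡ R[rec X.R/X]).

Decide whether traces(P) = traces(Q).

P's transition system — 4 states:
  s0 = rec X. (a.b.a.0)\{c} + b.X → --a--▸ s1, --b--▸ s0
  s1 = (b.a.0)\{c} → --b--▸ s2
  s2 = (a.0)\{c} → --a--▸ s3
  s3 = 0\{c} → (no moves)
Q's transition system — 5 states:
  t0 = (a.b.a.0)\{c} + b.(rec X. (a.b.a.0)\{c} + b.X) → --a--▸ t1, --b--▸ t2
  t1 = (b.a.0)\{c} → --b--▸ t3
  t2 = rec X. (a.b.a.0)\{c} + b.X → --a--▸ t1, --b--▸ t2
  t3 = (a.0)\{c} → --a--▸ t4
  t4 = 0\{c} → (no moves)
Bisimilarity quotient blocks:
  B0 = {s0, t0, t2}
  B1 = {s1, t1}
  B2 = {s2, t3}
  B3 = {s3, t4}
s0 ∈ B0, t0 ∈ B0 → same block
Bisimilar ⇒ trace-equivalent.

trace-equivalent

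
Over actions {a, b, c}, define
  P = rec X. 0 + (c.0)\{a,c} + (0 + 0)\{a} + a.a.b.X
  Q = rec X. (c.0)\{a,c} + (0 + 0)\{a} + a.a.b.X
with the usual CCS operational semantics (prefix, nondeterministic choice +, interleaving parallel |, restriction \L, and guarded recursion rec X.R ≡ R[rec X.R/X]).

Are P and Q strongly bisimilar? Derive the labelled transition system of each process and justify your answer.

bisimilar

Reachable graph of P (3 states):
  p0 = rec X. 0 + (c.0)\{a,c} + (0 + 0)\{a} + a.a.b.X :: =a=> p1
  p1 = a.b.(rec X. 0 + (c.0)\{a,c} + (0 + 0)\{a} + a.a.b.X) :: =a=> p2
  p2 = b.(rec X. 0 + (c.0)\{a,c} + (0 + 0)\{a} + a.a.b.X) :: =b=> p0
Reachable graph of Q (3 states):
  q0 = rec X. (c.0)\{a,c} + (0 + 0)\{a} + a.a.b.X :: =a=> q1
  q1 = a.b.(rec X. (c.0)\{a,c} + (0 + 0)\{a} + a.a.b.X) :: =a=> q2
  q2 = b.(rec X. (c.0)\{a,c} + (0 + 0)\{a} + a.a.b.X) :: =b=> q0
Partition-refinement fixed point:
  B0 = {p0, q0}
  B1 = {p1, q1}
  B2 = {p2, q2}
p0 ∈ B0, q0 ∈ B0 → same block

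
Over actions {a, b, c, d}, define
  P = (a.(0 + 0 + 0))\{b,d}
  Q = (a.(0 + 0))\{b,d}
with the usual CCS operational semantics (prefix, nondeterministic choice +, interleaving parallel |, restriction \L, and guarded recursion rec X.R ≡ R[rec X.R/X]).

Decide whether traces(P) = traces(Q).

LTS(P): 2 reachable states
  m0 = (a.(0 + 0 + 0))\{b,d} :: --a--▸ m1
  m1 = (0 + 0 + 0)\{b,d} :: stopped
LTS(Q): 2 reachable states
  n0 = (a.(0 + 0))\{b,d} :: --a--▸ n1
  n1 = (0 + 0)\{b,d} :: stopped
Bisimilarity quotient blocks:
  B0 = {m0, n0}
  B1 = {m1, n1}
m0 ∈ B0, n0 ∈ B0 → same block
Bisimilar ⇒ trace-equivalent.

trace-equivalent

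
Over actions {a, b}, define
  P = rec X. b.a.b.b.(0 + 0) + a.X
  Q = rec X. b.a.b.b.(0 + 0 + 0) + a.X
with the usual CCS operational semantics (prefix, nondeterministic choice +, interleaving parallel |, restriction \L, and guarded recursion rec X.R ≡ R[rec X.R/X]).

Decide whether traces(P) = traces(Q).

P's transition system — 5 states:
  u0 = rec X. b.a.b.b.(0 + 0) + a.X → --a--▸ u0, --b--▸ u1
  u1 = a.b.b.(0 + 0) → --a--▸ u2
  u2 = b.b.(0 + 0) → --b--▸ u3
  u3 = b.(0 + 0) → --b--▸ u4
  u4 = 0 + 0 → deadlocked
Q's transition system — 5 states:
  v0 = rec X. b.a.b.b.(0 + 0 + 0) + a.X → --a--▸ v0, --b--▸ v1
  v1 = a.b.b.(0 + 0 + 0) → --a--▸ v2
  v2 = b.b.(0 + 0 + 0) → --b--▸ v3
  v3 = b.(0 + 0 + 0) → --b--▸ v4
  v4 = 0 + 0 + 0 → deadlocked
Bisimilarity quotient blocks:
  B0 = {u0, v0}
  B1 = {u1, v1}
  B2 = {u2, v2}
  B3 = {u3, v3}
  B4 = {u4, v4}
u0 ∈ B0, v0 ∈ B0 → same block
Bisimilar ⇒ trace-equivalent.

traces(P) = traces(Q)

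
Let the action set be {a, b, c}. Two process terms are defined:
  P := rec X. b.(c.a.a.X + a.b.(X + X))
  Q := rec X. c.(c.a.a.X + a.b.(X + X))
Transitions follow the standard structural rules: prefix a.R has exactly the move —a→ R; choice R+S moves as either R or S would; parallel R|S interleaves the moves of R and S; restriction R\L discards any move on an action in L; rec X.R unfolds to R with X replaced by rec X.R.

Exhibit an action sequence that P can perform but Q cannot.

b

Reachable graph of P (6 states):
  u0 = rec X. b.(c.a.a.X + a.b.(X + X)) :: =b=> u1
  u1 = c.a.a.(rec X. b.(c.a.a.X + a.b.(X + X))) + a.b.((rec X. b.(c.a.a.X + a.b.(X + X))) + (rec X. b.(c.a.a.X + a.b.(X + X)))) :: =a=> u2, =c=> u3
  u2 = b.((rec X. b.(c.a.a.X + a.b.(X + X))) + (rec X. b.(c.a.a.X + a.b.(X + X)))) :: =b=> u4
  u3 = a.a.(rec X. b.(c.a.a.X + a.b.(X + X))) :: =a=> u5
  u4 = (rec X. b.(c.a.a.X + a.b.(X + X))) + (rec X. b.(c.a.a.X + a.b.(X + X))) :: =b=> u1
  u5 = a.(rec X. b.(c.a.a.X + a.b.(X + X))) :: =a=> u0
Reachable graph of Q (6 states):
  v0 = rec X. c.(c.a.a.X + a.b.(X + X)) :: =c=> v1
  v1 = c.a.a.(rec X. c.(c.a.a.X + a.b.(X + X))) + a.b.((rec X. c.(c.a.a.X + a.b.(X + X))) + (rec X. c.(c.a.a.X + a.b.(X + X)))) :: =a=> v2, =c=> v3
  v2 = b.((rec X. c.(c.a.a.X + a.b.(X + X))) + (rec X. c.(c.a.a.X + a.b.(X + X)))) :: =b=> v4
  v3 = a.a.(rec X. c.(c.a.a.X + a.b.(X + X))) :: =a=> v5
  v4 = (rec X. c.(c.a.a.X + a.b.(X + X))) + (rec X. c.(c.a.a.X + a.b.(X + X))) :: =c=> v1
  v5 = a.(rec X. c.(c.a.a.X + a.b.(X + X))) :: =a=> v0
Executing b from P (initial set {u0}):
  [1] b ⇒ {u1}
  P completes σ.
Executing b from Q (initial set {v0}):
  [1] b ⇒ no successor for Q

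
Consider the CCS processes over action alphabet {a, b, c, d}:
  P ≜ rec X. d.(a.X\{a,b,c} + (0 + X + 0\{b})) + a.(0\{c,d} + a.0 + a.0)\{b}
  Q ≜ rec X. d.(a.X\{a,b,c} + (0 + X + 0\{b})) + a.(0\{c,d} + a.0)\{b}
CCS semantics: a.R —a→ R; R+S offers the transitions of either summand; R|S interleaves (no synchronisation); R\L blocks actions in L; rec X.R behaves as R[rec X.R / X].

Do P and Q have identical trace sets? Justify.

YES

Reachable graph of P (6 states):
  p0 = rec X. d.(a.X\{a,b,c} + (0 + X + 0\{b})) + a.(0\{c,d} + a.0 + a.0)\{b} :: --a--▸ p1, --d--▸ p2
  p1 = (0\{c,d} + a.0 + a.0)\{b} :: --a--▸ p3
  p2 = a.(rec X. d.(a.X\{a,b,c} + (0 + X + 0\{b})) + a.(0\{c,d} + a.0 + a.0)\{b})\{a,b,c} + (0 + (rec X. d.(a.X\{a,b,c} + (0 + X + 0\{b})) + a.(0\{c,d} + a.0 + a.0)\{b}) + 0\{b}) :: --a--▸ p1, --a--▸ p4, --d--▸ p2
  p3 = 0\{b} :: deadlocked
  p4 = (rec X. d.(a.X\{a,b,c} + (0 + X + 0\{b})) + a.(0\{c,d} + a.0 + a.0)\{b})\{a,b,c} :: --d--▸ p5
  p5 = (a.(rec X. d.(a.X\{a,b,c} + (0 + X + 0\{b})) + a.(0\{c,d} + a.0 + a.0)\{b})\{a,b,c} + (0 + (rec X. d.(a.X\{a,b,c} + (0 + X + 0\{b})) + a.(0\{c,d} + a.0 + a.0)\{b}) + 0\{b}))\{a,b,c} :: --d--▸ p5
Reachable graph of Q (6 states):
  q0 = rec X. d.(a.X\{a,b,c} + (0 + X + 0\{b})) + a.(0\{c,d} + a.0)\{b} :: --a--▸ q1, --d--▸ q2
  q1 = (0\{c,d} + a.0)\{b} :: --a--▸ q3
  q2 = a.(rec X. d.(a.X\{a,b,c} + (0 + X + 0\{b})) + a.(0\{c,d} + a.0)\{b})\{a,b,c} + (0 + (rec X. d.(a.X\{a,b,c} + (0 + X + 0\{b})) + a.(0\{c,d} + a.0)\{b}) + 0\{b}) :: --a--▸ q1, --a--▸ q4, --d--▸ q2
  q3 = 0\{b} :: deadlocked
  q4 = (rec X. d.(a.X\{a,b,c} + (0 + X + 0\{b})) + a.(0\{c,d} + a.0)\{b})\{a,b,c} :: --d--▸ q5
  q5 = (a.(rec X. d.(a.X\{a,b,c} + (0 + X + 0\{b})) + a.(0\{c,d} + a.0)\{b})\{a,b,c} + (0 + (rec X. d.(a.X\{a,b,c} + (0 + X + 0\{b})) + a.(0\{c,d} + a.0)\{b}) + 0\{b}))\{a,b,c} :: --d--▸ q5
Bisimilarity quotient blocks:
  B0 = {p0, q0}
  B1 = {p1, q1}
  B2 = {p3, q3}
  B3 = {p2, q2}
  B4 = {p4, p5, q4, q5}
p0 ∈ B0, q0 ∈ B0 → same block
Bisimilar ⇒ trace-equivalent.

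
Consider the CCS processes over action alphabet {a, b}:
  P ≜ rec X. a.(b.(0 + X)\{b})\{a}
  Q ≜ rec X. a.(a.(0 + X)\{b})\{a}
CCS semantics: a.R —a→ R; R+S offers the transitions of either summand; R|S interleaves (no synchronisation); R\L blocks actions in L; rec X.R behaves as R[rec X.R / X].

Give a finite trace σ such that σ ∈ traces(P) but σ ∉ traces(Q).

P's transition system — 3 states:
  u0 = rec X. a.(b.(0 + X)\{b})\{a} | ··a··> u1
  u1 = (b.(0 + (rec X. a.(b.(0 + X)\{b})\{a}))\{b})\{a} | ··b··> u2
  u2 = (0 + (rec X. a.(b.(0 + X)\{b})\{a}))\{b}\{a} | (no moves)
Q's transition system — 2 states:
  v0 = rec X. a.(a.(0 + X)\{b})\{a} | ··a··> v1
  v1 = (a.(0 + (rec X. a.(a.(0 + X)\{b})\{a}))\{b})\{a} | (no moves)
Executing ab from P (initial set {u0}):
  after a @ step 1: {u1}
  after b @ step 2: {u2}
  ✓ P
Executing ab from Q (initial set {v0}):
  after a @ step 1: {v1}
  after b @ step 2: ∅  — Q cannot continue

ab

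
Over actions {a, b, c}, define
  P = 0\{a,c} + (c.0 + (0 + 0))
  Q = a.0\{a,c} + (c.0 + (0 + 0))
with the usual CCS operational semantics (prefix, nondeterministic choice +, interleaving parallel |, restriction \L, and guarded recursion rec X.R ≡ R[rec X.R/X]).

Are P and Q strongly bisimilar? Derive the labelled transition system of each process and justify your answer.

not bisimilar

Reachable graph of P (2 states):
  u0 = 0\{a,c} + (c.0 + (0 + 0)) :: -c-> u1
  u1 = 0 :: (no moves)
Reachable graph of Q (3 states):
  v0 = a.0\{a,c} + (c.0 + (0 + 0)) :: -a-> v1, -c-> v2
  v1 = 0\{a,c} :: (no moves)
  v2 = 0 :: (no moves)
Partition-refinement fixed point:
  B0 = {u0}
  B1 = {u1, v1, v2}
  B2 = {v0}
u0 ∈ B0, v0 ∈ B2 → different blocks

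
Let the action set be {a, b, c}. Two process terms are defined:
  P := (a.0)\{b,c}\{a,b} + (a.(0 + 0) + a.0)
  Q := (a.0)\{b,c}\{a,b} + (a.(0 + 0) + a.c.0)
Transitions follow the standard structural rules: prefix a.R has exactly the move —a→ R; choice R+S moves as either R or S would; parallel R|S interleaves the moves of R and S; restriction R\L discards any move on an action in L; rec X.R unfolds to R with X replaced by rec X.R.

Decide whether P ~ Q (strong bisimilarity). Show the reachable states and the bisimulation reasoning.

P's transition system — 3 states:
  p0 = (a.0)\{b,c}\{a,b} + (a.(0 + 0) + a.0) | —a→ p1, —a→ p2
  p1 = 0 | (no moves)
  p2 = 0 + 0 | (no moves)
Q's transition system — 4 states:
  q0 = (a.0)\{b,c}\{a,b} + (a.(0 + 0) + a.c.0) | —a→ q1, —a→ q2
  q1 = 0 + 0 | (no moves)
  q2 = c.0 | —c→ q3
  q3 = 0 | (no moves)
Coarsest stable partition (strong bisimilarity classes):
  B0 = {p0}
  B1 = {p1, p2, q1, q3}
  B2 = {q0}
  B3 = {q2}
p0 ∈ B0, q0 ∈ B2 → different blocks

P ≁ Q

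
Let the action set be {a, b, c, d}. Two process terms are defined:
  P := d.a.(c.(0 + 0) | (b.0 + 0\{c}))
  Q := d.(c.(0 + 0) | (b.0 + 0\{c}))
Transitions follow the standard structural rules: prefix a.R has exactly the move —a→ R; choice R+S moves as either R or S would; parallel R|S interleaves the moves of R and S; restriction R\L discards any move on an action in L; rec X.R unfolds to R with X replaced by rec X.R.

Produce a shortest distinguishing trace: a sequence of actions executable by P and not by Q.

P's transition system — 6 states:
  u0 = d.a.(c.(0 + 0) | (b.0 + 0\{c})) has moves —d→ u1
  u1 = a.(c.(0 + 0) | (b.0 + 0\{c})) has moves —a→ u2
  u2 = c.(0 + 0) | (b.0 + 0\{c}) has moves —b→ u3, —c→ u4
  u3 = c.(0 + 0) | 0 has moves —c→ u5
  u4 = (0 + 0) | (b.0 + 0\{c}) has moves —b→ u5
  u5 = (0 + 0) | 0 has moves (no moves)
Q's transition system — 5 states:
  v0 = d.(c.(0 + 0) | (b.0 + 0\{c})) has moves —d→ v1
  v1 = c.(0 + 0) | (b.0 + 0\{c}) has moves —b→ v2, —c→ v3
  v2 = c.(0 + 0) | 0 has moves —c→ v4
  v3 = (0 + 0) | (b.0 + 0\{c}) has moves —b→ v4
  v4 = (0 + 0) | 0 has moves (no moves)
Trace ⟨da⟩ through P, begin at {u0}:
  step 1 (d): {u1}
  step 2 (a): {u2}
  P completes σ.
Trace ⟨da⟩ through Q, begin at {v0}:
  step 1 (d): {v1}
  step 2 (a): ∅ (Q stuck)

da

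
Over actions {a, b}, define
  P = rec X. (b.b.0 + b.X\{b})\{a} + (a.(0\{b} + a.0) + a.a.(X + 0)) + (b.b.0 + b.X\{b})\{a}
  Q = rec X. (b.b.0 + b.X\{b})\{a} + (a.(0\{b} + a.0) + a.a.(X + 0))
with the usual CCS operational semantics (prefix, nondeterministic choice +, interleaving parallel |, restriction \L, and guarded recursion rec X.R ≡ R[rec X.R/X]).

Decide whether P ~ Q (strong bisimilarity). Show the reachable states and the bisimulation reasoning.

LTS(P): 8 reachable states
  s0 = rec X. (b.b.0 + b.X\{b})\{a} + (a.(0\{b} + a.0) + a.a.(X + 0)) + (b.b.0 + b.X\{b})\{a} ⊢ ··a··> s1, ··a··> s2, ··b··> s3, ··b··> s4
  s1 = 0\{b} + a.0 ⊢ ··a··> s5
  s2 = a.((rec X. (b.b.0 + b.X\{b})\{a} + (a.(0\{b} + a.0) + a.a.(X + 0)) + (b.b.0 + b.X\{b})\{a}) + 0) ⊢ ··a··> s6
  s3 = (b.0)\{a} ⊢ ··b··> s7
  s4 = (rec X. (b.b.0 + b.X\{b})\{a} + (a.(0\{b} + a.0) + a.a.(X + 0)) + (b.b.0 + b.X\{b})\{a})\{b}\{a} ⊢ deadlocked
  s5 = 0 ⊢ deadlocked
  s6 = (rec X. (b.b.0 + b.X\{b})\{a} + (a.(0\{b} + a.0) + a.a.(X + 0)) + (b.b.0 + b.X\{b})\{a}) + 0 ⊢ ··a··> s1, ··a··> s2, ··b··> s3, ··b··> s4
  s7 = 0\{a} ⊢ deadlocked
LTS(Q): 8 reachable states
  t0 = rec X. (b.b.0 + b.X\{b})\{a} + (a.(0\{b} + a.0) + a.a.(X + 0)) ⊢ ··a··> t1, ··a··> t2, ··b··> t3, ··b··> t4
  t1 = 0\{b} + a.0 ⊢ ··a··> t5
  t2 = a.((rec X. (b.b.0 + b.X\{b})\{a} + (a.(0\{b} + a.0) + a.a.(X + 0))) + 0) ⊢ ··a··> t6
  t3 = (b.0)\{a} ⊢ ··b··> t7
  t4 = (rec X. (b.b.0 + b.X\{b})\{a} + (a.(0\{b} + a.0) + a.a.(X + 0)))\{b}\{a} ⊢ deadlocked
  t5 = 0 ⊢ deadlocked
  t6 = (rec X. (b.b.0 + b.X\{b})\{a} + (a.(0\{b} + a.0) + a.a.(X + 0))) + 0 ⊢ ··a··> t1, ··a··> t2, ··b··> t3, ··b··> t4
  t7 = 0\{a} ⊢ deadlocked
Coarsest stable partition (strong bisimilarity classes):
  B0 = {s0, s6, t0, t6}
  B1 = {s1, t1}
  B2 = {s4, s5, s7, t4, t5, t7}
  B3 = {s3, t3}
  B4 = {s2, t2}
s0 ∈ B0, t0 ∈ B0 → same block

bisimilar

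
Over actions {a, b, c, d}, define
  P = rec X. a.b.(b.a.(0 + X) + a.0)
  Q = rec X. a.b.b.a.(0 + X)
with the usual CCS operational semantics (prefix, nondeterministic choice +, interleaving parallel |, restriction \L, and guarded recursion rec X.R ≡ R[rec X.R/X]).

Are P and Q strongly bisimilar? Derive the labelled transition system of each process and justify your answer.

not bisimilar

P's transition system — 6 states:
  m0 = rec X. a.b.(b.a.(0 + X) + a.0) has moves =a=> m1
  m1 = b.(b.a.(0 + (rec X. a.b.(b.a.(0 + X) + a.0))) + a.0) has moves =b=> m2
  m2 = b.a.(0 + (rec X. a.b.(b.a.(0 + X) + a.0))) + a.0 has moves =a=> m3, =b=> m4
  m3 = 0 has moves deadlocked
  m4 = a.(0 + (rec X. a.b.(b.a.(0 + X) + a.0))) has moves =a=> m5
  m5 = 0 + (rec X. a.b.(b.a.(0 + X) + a.0)) has moves =a=> m1
Q's transition system — 5 states:
  n0 = rec X. a.b.b.a.(0 + X) has moves =a=> n1
  n1 = b.b.a.(0 + (rec X. a.b.b.a.(0 + X))) has moves =b=> n2
  n2 = b.a.(0 + (rec X. a.b.b.a.(0 + X))) has moves =b=> n3
  n3 = a.(0 + (rec X. a.b.b.a.(0 + X))) has moves =a=> n4
  n4 = 0 + (rec X. a.b.b.a.(0 + X)) has moves =a=> n1
Coarsest stable partition (strong bisimilarity classes):
  B0 = {m0, m5}
  B1 = {m1}
  B2 = {m2}
  B3 = {m3}
  B4 = {m4}
  B5 = {n0, n4}
  B6 = {n1}
  B7 = {n2}
  B8 = {n3}
m0 ∈ B0, n0 ∈ B5 → different blocks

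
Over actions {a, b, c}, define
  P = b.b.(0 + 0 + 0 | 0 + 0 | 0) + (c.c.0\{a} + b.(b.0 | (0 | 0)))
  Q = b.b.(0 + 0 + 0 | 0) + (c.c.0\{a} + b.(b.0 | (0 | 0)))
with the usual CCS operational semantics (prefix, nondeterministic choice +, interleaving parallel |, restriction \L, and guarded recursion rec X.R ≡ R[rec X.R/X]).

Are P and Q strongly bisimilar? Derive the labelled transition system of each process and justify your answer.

LTS(P): 7 reachable states
  m0 = b.b.(0 + 0 + 0 | 0 + 0 | 0) + (c.c.0\{a} + b.(b.0 | (0 | 0))) :: -b-> m1, -b-> m2, -c-> m3
  m1 = b.(0 + 0 + 0 | 0 + 0 | 0) :: -b-> m4
  m2 = b.0 | (0 | 0) :: -b-> m5
  m3 = c.0\{a} :: -c-> m6
  m4 = 0 + 0 + 0 | 0 + 0 | 0 :: (no moves)
  m5 = 0 | (0 | 0) :: (no moves)
  m6 = 0\{a} :: (no moves)
LTS(Q): 7 reachable states
  n0 = b.b.(0 + 0 + 0 | 0) + (c.c.0\{a} + b.(b.0 | (0 | 0))) :: -b-> n1, -b-> n2, -c-> n3
  n1 = b.(0 + 0 + 0 | 0) :: -b-> n4
  n2 = b.0 | (0 | 0) :: -b-> n5
  n3 = c.0\{a} :: -c-> n6
  n4 = 0 + 0 + 0 | 0 :: (no moves)
  n5 = 0 | (0 | 0) :: (no moves)
  n6 = 0\{a} :: (no moves)
Partition-refinement fixed point:
  B0 = {m0, n0}
  B1 = {m1, m2, n1, n2}
  B2 = {m4, m5, m6, n4, n5, n6}
  B3 = {m3, n3}
m0 ∈ B0, n0 ∈ B0 → same block

YES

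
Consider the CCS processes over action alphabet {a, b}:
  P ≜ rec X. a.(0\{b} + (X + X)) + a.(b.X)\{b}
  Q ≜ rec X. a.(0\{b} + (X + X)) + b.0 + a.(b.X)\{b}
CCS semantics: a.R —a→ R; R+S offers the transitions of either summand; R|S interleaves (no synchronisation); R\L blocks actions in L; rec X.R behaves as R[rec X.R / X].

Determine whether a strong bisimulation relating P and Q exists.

P's transition system — 3 states:
  p0 = rec X. a.(0\{b} + (X + X)) + a.(b.X)\{b} ⊢ =a=> p1, =a=> p2
  p1 = (b.(rec X. a.(0\{b} + (X + X)) + a.(b.X)\{b}))\{b} ⊢ (no moves)
  p2 = 0\{b} + ((rec X. a.(0\{b} + (X + X)) + a.(b.X)\{b}) + (rec X. a.(0\{b} + (X + X)) + a.(b.X)\{b})) ⊢ =a=> p1, =a=> p2
Q's transition system — 4 states:
  q0 = rec X. a.(0\{b} + (X + X)) + b.0 + a.(b.X)\{b} ⊢ =a=> q1, =a=> q2, =b=> q3
  q1 = (b.(rec X. a.(0\{b} + (X + X)) + b.0 + a.(b.X)\{b}))\{b} ⊢ (no moves)
  q2 = 0\{b} + ((rec X. a.(0\{b} + (X + X)) + b.0 + a.(b.X)\{b}) + (rec X. a.(0\{b} + (X + X)) + b.0 + a.(b.X)\{b})) ⊢ =a=> q1, =a=> q2, =b=> q3
  q3 = 0 ⊢ (no moves)
Coarsest stable partition (strong bisimilarity classes):
  B0 = {p0, p2}
  B1 = {p1, q1, q3}
  B2 = {q0, q2}
p0 ∈ B0, q0 ∈ B2 → different blocks

NO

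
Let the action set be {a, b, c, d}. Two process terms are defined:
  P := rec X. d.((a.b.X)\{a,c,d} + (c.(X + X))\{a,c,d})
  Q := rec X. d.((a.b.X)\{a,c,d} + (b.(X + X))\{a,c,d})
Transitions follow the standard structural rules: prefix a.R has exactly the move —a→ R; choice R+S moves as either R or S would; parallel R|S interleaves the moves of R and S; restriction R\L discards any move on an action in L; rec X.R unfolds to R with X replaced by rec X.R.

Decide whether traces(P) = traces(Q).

traces(P) ≠ traces(Q) — witness ⟨db⟩

LTS(P): 2 reachable states
  p0 = rec X. d.((a.b.X)\{a,c,d} + (c.(X + X))\{a,c,d}) → ··d··> p1
  p1 = (a.b.(rec X. d.((a.b.X)\{a,c,d} + (c.(X + X))\{a,c,d})))\{a,c,d} + (c.((rec X. d.((a.b.X)\{a,c,d} + (c.(X + X))\{a,c,d})) + (rec X. d.((a.b.X)\{a,c,d} + (c.(X + X))\{a,c,d}))))\{a,c,d} → ∅
LTS(Q): 3 reachable states
  q0 = rec X. d.((a.b.X)\{a,c,d} + (b.(X + X))\{a,c,d}) → ··d··> q1
  q1 = (a.b.(rec X. d.((a.b.X)\{a,c,d} + (b.(X + X))\{a,c,d})))\{a,c,d} + (b.((rec X. d.((a.b.X)\{a,c,d} + (b.(X + X))\{a,c,d})) + (rec X. d.((a.b.X)\{a,c,d} + (b.(X + X))\{a,c,d}))))\{a,c,d} → ··b··> q2
  q2 = ((rec X. d.((a.b.X)\{a,c,d} + (b.(X + X))\{a,c,d})) + (rec X. d.((a.b.X)\{a,c,d} + (b.(X + X))\{a,c,d})))\{a,c,d} → ∅
Run σ = ⟨db⟩ on Q: start {q0}
  step 1 (d): {q1}
  step 2 (b): {q2}
  — Q admits the full trace.
Run σ = ⟨db⟩ on P: start {p0}
  step 1 (d): {p1}
  step 2 (b): ∅  — P cannot continue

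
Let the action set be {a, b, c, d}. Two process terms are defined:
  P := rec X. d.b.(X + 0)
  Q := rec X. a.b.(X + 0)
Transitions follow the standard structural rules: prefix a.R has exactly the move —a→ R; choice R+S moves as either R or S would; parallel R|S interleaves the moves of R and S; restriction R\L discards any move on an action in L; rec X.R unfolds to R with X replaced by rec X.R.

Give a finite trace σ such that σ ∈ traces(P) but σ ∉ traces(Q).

P's transition system — 3 states:
  u0 = rec X. d.b.(X + 0) :: =d=> u1
  u1 = b.((rec X. d.b.(X + 0)) + 0) :: =b=> u2
  u2 = (rec X. d.b.(X + 0)) + 0 :: =d=> u1
Q's transition system — 3 states:
  v0 = rec X. a.b.(X + 0) :: =a=> v1
  v1 = b.((rec X. a.b.(X + 0)) + 0) :: =b=> v2
  v2 = (rec X. a.b.(X + 0)) + 0 :: =a=> v1
Executing d from P (initial set {u0}):
  [1] d ⇒ {u1}
  — P admits the full trace.
Executing d from Q (initial set {v0}):
  [1] d ⇒ no successor for Q

d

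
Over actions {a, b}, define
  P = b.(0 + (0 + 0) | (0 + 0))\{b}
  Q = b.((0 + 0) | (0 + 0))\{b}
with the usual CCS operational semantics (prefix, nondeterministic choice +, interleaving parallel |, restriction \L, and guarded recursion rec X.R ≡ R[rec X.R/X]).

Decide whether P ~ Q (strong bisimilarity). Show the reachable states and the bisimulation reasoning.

P's transition system — 2 states:
  p0 = b.(0 + (0 + 0) | (0 + 0))\{b} has moves ··b··> p1
  p1 = (0 + (0 + 0) | (0 + 0))\{b} has moves stopped
Q's transition system — 2 states:
  q0 = b.((0 + 0) | (0 + 0))\{b} has moves ··b··> q1
  q1 = ((0 + 0) | (0 + 0))\{b} has moves stopped
Bisimilarity quotient blocks:
  B0 = {p0, q0}
  B1 = {p1, q1}
p0 ∈ B0, q0 ∈ B0 → same block

bisimilar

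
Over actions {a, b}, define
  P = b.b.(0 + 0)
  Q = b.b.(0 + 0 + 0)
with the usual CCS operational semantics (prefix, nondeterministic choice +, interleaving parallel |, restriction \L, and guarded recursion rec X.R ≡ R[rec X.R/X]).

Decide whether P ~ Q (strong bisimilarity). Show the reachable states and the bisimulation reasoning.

P ~ Q

P's transition system — 3 states:
  s0 = b.b.(0 + 0) has moves =b=> s1
  s1 = b.(0 + 0) has moves =b=> s2
  s2 = 0 + 0 has moves ·
Q's transition system — 3 states:
  t0 = b.b.(0 + 0 + 0) has moves =b=> t1
  t1 = b.(0 + 0 + 0) has moves =b=> t2
  t2 = 0 + 0 + 0 has moves ·
Bisimilarity quotient blocks:
  B0 = {s0, t0}
  B1 = {s1, t1}
  B2 = {s2, t2}
s0 ∈ B0, t0 ∈ B0 → same block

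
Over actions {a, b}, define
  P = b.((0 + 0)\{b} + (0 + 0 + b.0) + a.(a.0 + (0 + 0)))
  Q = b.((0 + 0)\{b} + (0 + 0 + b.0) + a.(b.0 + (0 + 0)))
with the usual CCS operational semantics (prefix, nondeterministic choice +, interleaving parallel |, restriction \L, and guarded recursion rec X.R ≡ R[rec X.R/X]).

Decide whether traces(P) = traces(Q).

traces(P) ≠ traces(Q) — witness ⟨baa⟩

LTS(P): 4 reachable states
  m0 = b.((0 + 0)\{b} + (0 + 0 + b.0) + a.(a.0 + (0 + 0))) → —b→ m1
  m1 = (0 + 0)\{b} + (0 + 0 + b.0) + a.(a.0 + (0 + 0)) → —a→ m2, —b→ m3
  m2 = a.0 + (0 + 0) → —a→ m3
  m3 = 0 → deadlocked
LTS(Q): 4 reachable states
  n0 = b.((0 + 0)\{b} + (0 + 0 + b.0) + a.(b.0 + (0 + 0))) → —b→ n1
  n1 = (0 + 0)\{b} + (0 + 0 + b.0) + a.(b.0 + (0 + 0)) → —a→ n2, —b→ n3
  n2 = b.0 + (0 + 0) → —b→ n3
  n3 = 0 → deadlocked
Run σ = ⟨baa⟩ on P: start {m0}
  [1] b ⇒ {m1}
  [2] a ⇒ {m2}
  [3] a ⇒ {m3}
  P completes σ.
Run σ = ⟨baa⟩ on Q: start {n0}
  [1] b ⇒ {n1}
  [2] a ⇒ {n2}
  [3] a ⇒ ∅ (Q stuck)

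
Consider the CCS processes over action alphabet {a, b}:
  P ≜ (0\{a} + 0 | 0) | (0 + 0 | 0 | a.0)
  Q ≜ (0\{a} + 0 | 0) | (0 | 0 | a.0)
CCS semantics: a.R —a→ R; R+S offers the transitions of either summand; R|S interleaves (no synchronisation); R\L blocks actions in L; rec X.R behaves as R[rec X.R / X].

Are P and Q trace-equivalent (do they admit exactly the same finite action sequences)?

Reachable graph of P (2 states):
  s0 = (0\{a} + 0 | 0) | (0 + 0 | 0 | a.0) ⊢ -a-> s1
  s1 = (0\{a} + 0 | 0) | (0 | 0 | 0) ⊢ (no moves)
Reachable graph of Q (2 states):
  t0 = (0\{a} + 0 | 0) | (0 | 0 | a.0) ⊢ -a-> t1
  t1 = (0\{a} + 0 | 0) | (0 | 0 | 0) ⊢ (no moves)
Partition-refinement fixed point:
  B0 = {s0, t0}
  B1 = {s1, t1}
s0 ∈ B0, t0 ∈ B0 → same block
Bisimilar ⇒ trace-equivalent.

trace-equivalent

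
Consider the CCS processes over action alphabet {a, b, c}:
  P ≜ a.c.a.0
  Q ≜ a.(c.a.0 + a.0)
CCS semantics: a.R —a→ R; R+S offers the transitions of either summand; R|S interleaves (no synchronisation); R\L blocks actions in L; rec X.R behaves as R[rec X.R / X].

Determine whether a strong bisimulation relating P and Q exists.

Reachable graph of P (4 states):
  m0 = a.c.a.0 → =a=> m1
  m1 = c.a.0 → =c=> m2
  m2 = a.0 → =a=> m3
  m3 = 0 → ∅
Reachable graph of Q (4 states):
  n0 = a.(c.a.0 + a.0) → =a=> n1
  n1 = c.a.0 + a.0 → =a=> n2, =c=> n3
  n2 = 0 → ∅
  n3 = a.0 → =a=> n2
Partition-refinement fixed point:
  B0 = {m0}
  B1 = {m1}
  B2 = {m2, n3}
  B3 = {m3, n2}
  B4 = {n0}
  B5 = {n1}
m0 ∈ B0, n0 ∈ B4 → different blocks

NO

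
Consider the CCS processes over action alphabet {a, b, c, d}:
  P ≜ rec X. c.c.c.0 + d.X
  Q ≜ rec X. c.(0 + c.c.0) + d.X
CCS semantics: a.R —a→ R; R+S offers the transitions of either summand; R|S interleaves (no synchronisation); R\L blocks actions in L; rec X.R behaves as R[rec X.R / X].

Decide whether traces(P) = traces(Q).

YES

Reachable graph of P (4 states):
  m0 = rec X. c.c.c.0 + d.X has moves ··c··> m1, ··d··> m0
  m1 = c.c.0 has moves ··c··> m2
  m2 = c.0 has moves ··c··> m3
  m3 = 0 has moves stopped
Reachable graph of Q (4 states):
  n0 = rec X. c.(0 + c.c.0) + d.X has moves ··c··> n1, ··d··> n0
  n1 = 0 + c.c.0 has moves ··c··> n2
  n2 = c.0 has moves ··c··> n3
  n3 = 0 has moves stopped
Coarsest stable partition (strong bisimilarity classes):
  B0 = {m0, n0}
  B1 = {m1, n1}
  B2 = {m2, n2}
  B3 = {m3, n3}
m0 ∈ B0, n0 ∈ B0 → same block
Bisimilar ⇒ trace-equivalent.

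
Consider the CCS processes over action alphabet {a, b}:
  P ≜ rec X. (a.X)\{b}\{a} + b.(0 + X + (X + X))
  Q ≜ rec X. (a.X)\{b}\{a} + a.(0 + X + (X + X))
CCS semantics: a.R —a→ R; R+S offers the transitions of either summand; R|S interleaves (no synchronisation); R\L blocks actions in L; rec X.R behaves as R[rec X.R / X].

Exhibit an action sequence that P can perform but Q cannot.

b

Reachable graph of P (2 states):
  s0 = rec X. (a.X)\{b}\{a} + b.(0 + X + (X + X)) → -b-> s1
  s1 = 0 + (rec X. (a.X)\{b}\{a} + b.(0 + X + (X + X))) + ((rec X. (a.X)\{b}\{a} + b.(0 + X + (X + X))) + (rec X. (a.X)\{b}\{a} + b.(0 + X + (X + X)))) → -b-> s1
Reachable graph of Q (2 states):
  t0 = rec X. (a.X)\{b}\{a} + a.(0 + X + (X + X)) → -a-> t1
  t1 = 0 + (rec X. (a.X)\{b}\{a} + a.(0 + X + (X + X))) + ((rec X. (a.X)\{b}\{a} + a.(0 + X + (X + X))) + (rec X. (a.X)\{b}\{a} + a.(0 + X + (X + X)))) → -a-> t1
Run σ = ⟨b⟩ on P: start {s0}
  step 1 (b): {s1}
  P completes σ.
Run σ = ⟨b⟩ on Q: start {t0}
  step 1 (b): no successor for Q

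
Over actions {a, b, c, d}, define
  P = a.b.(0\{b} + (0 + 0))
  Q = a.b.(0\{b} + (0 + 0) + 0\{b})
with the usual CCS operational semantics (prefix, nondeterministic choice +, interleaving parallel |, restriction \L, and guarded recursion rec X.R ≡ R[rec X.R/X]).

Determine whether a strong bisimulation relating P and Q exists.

Reachable graph of P (3 states):
  m0 = a.b.(0\{b} + (0 + 0)) | -a-> m1
  m1 = b.(0\{b} + (0 + 0)) | -b-> m2
  m2 = 0\{b} + (0 + 0) | deadlocked
Reachable graph of Q (3 states):
  n0 = a.b.(0\{b} + (0 + 0) + 0\{b}) | -a-> n1
  n1 = b.(0\{b} + (0 + 0) + 0\{b}) | -b-> n2
  n2 = 0\{b} + (0 + 0) + 0\{b} | deadlocked
Bisimilarity quotient blocks:
  B0 = {m0, n0}
  B1 = {m1, n1}
  B2 = {m2, n2}
m0 ∈ B0, n0 ∈ B0 → same block

P ~ Q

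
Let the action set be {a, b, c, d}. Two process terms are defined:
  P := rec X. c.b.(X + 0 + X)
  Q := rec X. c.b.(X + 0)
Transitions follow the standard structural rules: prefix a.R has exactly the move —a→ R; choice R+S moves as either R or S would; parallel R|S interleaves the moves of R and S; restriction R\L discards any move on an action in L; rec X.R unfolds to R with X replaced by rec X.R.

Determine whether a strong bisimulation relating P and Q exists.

LTS(P): 3 reachable states
  p0 = rec X. c.b.(X + 0 + X) → -c-> p1
  p1 = b.((rec X. c.b.(X + 0 + X)) + 0 + (rec X. c.b.(X + 0 + X))) → -b-> p2
  p2 = (rec X. c.b.(X + 0 + X)) + 0 + (rec X. c.b.(X + 0 + X)) → -c-> p1
LTS(Q): 3 reachable states
  q0 = rec X. c.b.(X + 0) → -c-> q1
  q1 = b.((rec X. c.b.(X + 0)) + 0) → -b-> q2
  q2 = (rec X. c.b.(X + 0)) + 0 → -c-> q1
Coarsest stable partition (strong bisimilarity classes):
  B0 = {p0, p2, q0, q2}
  B1 = {p1, q1}
p0 ∈ B0, q0 ∈ B0 → same block

P ~ Q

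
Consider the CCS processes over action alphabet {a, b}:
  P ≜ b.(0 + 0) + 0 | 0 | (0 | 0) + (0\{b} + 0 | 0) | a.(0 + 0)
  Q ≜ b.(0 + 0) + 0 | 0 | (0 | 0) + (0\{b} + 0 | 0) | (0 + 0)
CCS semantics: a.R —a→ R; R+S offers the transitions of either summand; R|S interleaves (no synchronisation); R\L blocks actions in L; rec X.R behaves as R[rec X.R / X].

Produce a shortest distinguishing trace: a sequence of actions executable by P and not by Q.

P's transition system — 3 states:
  m0 = b.(0 + 0) + 0 | 0 | (0 | 0) + (0\{b} + 0 | 0) | a.(0 + 0) → --a--▸ m1, --b--▸ m2
  m1 = (0\{b} + 0 | 0) | (0 + 0) → ∅
  m2 = 0 + 0 → ∅
Q's transition system — 2 states:
  n0 = b.(0 + 0) + 0 | 0 | (0 | 0) + (0\{b} + 0 | 0) | (0 + 0) → --b--▸ n1
  n1 = 0 + 0 → ∅
Executing a from P (initial set {m0}):
  [1] a ⇒ {m1}
  ✓ P
Executing a from Q (initial set {n0}):
  [1] a ⇒ ∅ (Q stuck)

a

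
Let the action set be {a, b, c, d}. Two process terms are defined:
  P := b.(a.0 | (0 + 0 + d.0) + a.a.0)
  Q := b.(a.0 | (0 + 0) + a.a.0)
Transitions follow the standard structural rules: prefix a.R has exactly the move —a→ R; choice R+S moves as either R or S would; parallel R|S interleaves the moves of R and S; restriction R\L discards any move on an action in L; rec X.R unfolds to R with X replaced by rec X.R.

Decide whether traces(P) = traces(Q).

NO — witness ⟨bd⟩

LTS(P): 7 reachable states
  s0 = b.(a.0 | (0 + 0 + d.0) + a.a.0) | =b=> s1
  s1 = a.0 | (0 + 0 + d.0) + a.a.0 | =a=> s2, =a=> s3, =d=> s4
  s2 = 0 | (0 + 0 + d.0) | =d=> s5
  s3 = a.0 | =a=> s6
  s4 = a.0 | 0 | =a=> s5
  s5 = 0 | 0 | stopped
  s6 = 0 | stopped
LTS(Q): 5 reachable states
  t0 = b.(a.0 | (0 + 0) + a.a.0) | =b=> t1
  t1 = a.0 | (0 + 0) + a.a.0 | =a=> t2, =a=> t3
  t2 = 0 | (0 + 0) | stopped
  t3 = a.0 | =a=> t4
  t4 = 0 | stopped
Run σ = ⟨bd⟩ on P: start {s0}
  after b @ step 1: {s1}
  after d @ step 2: {s4}
  P completes σ.
Run σ = ⟨bd⟩ on Q: start {t0}
  after b @ step 1: {t1}
  after d @ step 2: ∅  — Q cannot continue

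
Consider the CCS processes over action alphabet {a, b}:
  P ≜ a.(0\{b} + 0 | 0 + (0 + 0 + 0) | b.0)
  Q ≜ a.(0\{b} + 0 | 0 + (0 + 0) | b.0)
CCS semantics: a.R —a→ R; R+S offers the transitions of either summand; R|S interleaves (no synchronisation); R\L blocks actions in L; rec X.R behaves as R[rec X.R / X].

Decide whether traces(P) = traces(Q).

traces(P) = traces(Q)

Reachable graph of P (3 states):
  m0 = a.(0\{b} + 0 | 0 + (0 + 0 + 0) | b.0) → -a-> m1
  m1 = 0\{b} + 0 | 0 + (0 + 0 + 0) | b.0 → -b-> m2
  m2 = (0 + 0 + 0) | 0 → ∅
Reachable graph of Q (3 states):
  n0 = a.(0\{b} + 0 | 0 + (0 + 0) | b.0) → -a-> n1
  n1 = 0\{b} + 0 | 0 + (0 + 0) | b.0 → -b-> n2
  n2 = (0 + 0) | 0 → ∅
Bisimilarity quotient blocks:
  B0 = {m0, n0}
  B1 = {m1, n1}
  B2 = {m2, n2}
m0 ∈ B0, n0 ∈ B0 → same block
Bisimilar ⇒ trace-equivalent.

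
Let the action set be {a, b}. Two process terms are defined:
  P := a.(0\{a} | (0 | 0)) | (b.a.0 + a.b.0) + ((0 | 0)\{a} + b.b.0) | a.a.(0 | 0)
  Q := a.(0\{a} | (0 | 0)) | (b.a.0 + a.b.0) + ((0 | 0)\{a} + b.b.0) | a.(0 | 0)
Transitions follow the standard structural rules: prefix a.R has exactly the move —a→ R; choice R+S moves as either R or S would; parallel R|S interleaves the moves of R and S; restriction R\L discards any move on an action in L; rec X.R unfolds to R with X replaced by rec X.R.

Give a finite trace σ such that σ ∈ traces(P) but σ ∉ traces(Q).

Reachable graph of P (16 states):
  p0 = a.(0\{a} | (0 | 0)) | (b.a.0 + a.b.0) + ((0 | 0)\{a} + b.b.0) | a.a.(0 | 0) ⊢ -a-> p1, -a-> p2, -a-> p3, -b-> p4, -b-> p5
  p1 = ((0 | 0)\{a} + b.b.0) | a.(0 | 0) ⊢ -a-> p6, -b-> p7
  p2 = 0\{a} | (0 | 0) | (b.a.0 + a.b.0) ⊢ -a-> p8, -b-> p9
  p3 = a.(0\{a} | (0 | 0)) | b.0 ⊢ -a-> p8, -b-> p10
  p4 = a.(0\{a} | (0 | 0)) | a.0 ⊢ -a-> p10, -a-> p9
  p5 = b.0 | a.a.(0 | 0) ⊢ -a-> p7, -b-> p11
  p6 = ((0 | 0)\{a} + b.b.0) | (0 | 0) ⊢ -b-> p12
  p7 = b.0 | a.(0 | 0) ⊢ -a-> p12, -b-> p13
  p8 = 0\{a} | (0 | 0) | b.0 ⊢ -b-> p14
  p9 = 0\{a} | (0 | 0) | a.0 ⊢ -a-> p14
  p10 = a.(0\{a} | (0 | 0)) | 0 ⊢ -a-> p14
  p11 = 0 | a.a.(0 | 0) ⊢ -a-> p13
  p12 = b.0 | (0 | 0) ⊢ -b-> p15
  p13 = 0 | a.(0 | 0) ⊢ -a-> p15
  p14 = 0\{a} | (0 | 0) | 0 ⊢ (no moves)
  p15 = 0 | (0 | 0) ⊢ (no moves)
Reachable graph of Q (13 states):
  q0 = a.(0\{a} | (0 | 0)) | (b.a.0 + a.b.0) + ((0 | 0)\{a} + b.b.0) | a.(0 | 0) ⊢ -a-> q1, -a-> q2, -a-> q3, -b-> q4, -b-> q5
  q1 = ((0 | 0)\{a} + b.b.0) | (0 | 0) ⊢ -b-> q6
  q2 = 0\{a} | (0 | 0) | (b.a.0 + a.b.0) ⊢ -a-> q7, -b-> q8
  q3 = a.(0\{a} | (0 | 0)) | b.0 ⊢ -a-> q7, -b-> q9
  q4 = a.(0\{a} | (0 | 0)) | a.0 ⊢ -a-> q8, -a-> q9
  q5 = b.0 | a.(0 | 0) ⊢ -a-> q6, -b-> q10
  q6 = b.0 | (0 | 0) ⊢ -b-> q11
  q7 = 0\{a} | (0 | 0) | b.0 ⊢ -b-> q12
  q8 = 0\{a} | (0 | 0) | a.0 ⊢ -a-> q12
  q9 = a.(0\{a} | (0 | 0)) | 0 ⊢ -a-> q12
  q10 = 0 | a.(0 | 0) ⊢ -a-> q11
  q11 = 0 | (0 | 0) ⊢ (no moves)
  q12 = 0\{a} | (0 | 0) | 0 ⊢ (no moves)
Run σ = ⟨aabb⟩ on P: start {p0}
  [1] a ⇒ {p1, p2, p3}
  [2] a ⇒ {p6, p8}
  [3] b ⇒ {p12, p14}
  [4] b ⇒ {p15}
  P completes σ.
Run σ = ⟨aabb⟩ on Q: start {q0}
  [1] a ⇒ {q1, q2, q3}
  [2] a ⇒ {q7}
  [3] b ⇒ {q12}
  [4] b ⇒ ∅ (Q stuck)

aabb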